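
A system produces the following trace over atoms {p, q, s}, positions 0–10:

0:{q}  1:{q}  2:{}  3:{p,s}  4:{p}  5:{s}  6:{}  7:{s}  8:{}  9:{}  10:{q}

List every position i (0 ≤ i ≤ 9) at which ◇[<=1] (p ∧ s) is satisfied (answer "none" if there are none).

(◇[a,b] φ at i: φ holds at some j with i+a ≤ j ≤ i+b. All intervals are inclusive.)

2, 3

Evaluate at each i in [0,9]:
  i=0: ✗ (none in [0,1])
  i=1: ✗ (none in [1,2])
  i=2: ✓ (witness j=3)
  i=3: ✓ (witness j=3)
  i=4: ✗ (none in [4,5])
  i=5: ✗ (none in [5,6])
  i=6: ✗ (none in [6,7])
  i=7: ✗ (none in [7,8])
  i=8: ✗ (none in [8,9])
  i=9: ✗ (none in [9,10])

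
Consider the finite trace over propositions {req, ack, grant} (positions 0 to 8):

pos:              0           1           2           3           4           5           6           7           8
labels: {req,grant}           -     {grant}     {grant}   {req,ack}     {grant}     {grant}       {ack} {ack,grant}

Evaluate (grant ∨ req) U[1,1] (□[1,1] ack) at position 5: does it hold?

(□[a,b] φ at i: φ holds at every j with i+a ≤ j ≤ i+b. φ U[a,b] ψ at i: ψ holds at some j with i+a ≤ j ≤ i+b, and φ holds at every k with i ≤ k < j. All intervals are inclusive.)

Need some j in [6,6] with □[1,1] ack, and (grant ∨ req) at every k in [5,j-1].
  j=6: □[1,1] ack holds; (grant ∨ req) holds at every k in [5,5] → satisfied.

Holds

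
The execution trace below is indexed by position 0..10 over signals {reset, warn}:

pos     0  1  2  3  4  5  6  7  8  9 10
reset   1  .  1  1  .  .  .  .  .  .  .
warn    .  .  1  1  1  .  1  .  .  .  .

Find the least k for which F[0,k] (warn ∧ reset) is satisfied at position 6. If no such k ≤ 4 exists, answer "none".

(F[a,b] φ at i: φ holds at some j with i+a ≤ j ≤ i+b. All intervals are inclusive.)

none

Scan j = 6,7,… for (warn ∧ reset):
  j=6: fails
  j=7: fails
  j=8: fails
  j=9: fails
  j=10: fails
No j in [6,10] satisfies it → none.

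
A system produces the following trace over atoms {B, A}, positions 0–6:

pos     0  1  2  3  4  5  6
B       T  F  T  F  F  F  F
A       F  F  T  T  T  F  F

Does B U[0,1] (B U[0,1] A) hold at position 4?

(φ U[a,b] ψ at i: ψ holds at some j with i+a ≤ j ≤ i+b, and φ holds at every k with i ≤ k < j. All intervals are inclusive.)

True

Need some j in [4,5] with (B U[0,1] A), and B at every k in [4,j-1].
  j=4: (B U[0,1] A) holds; no prefix to check → satisfied.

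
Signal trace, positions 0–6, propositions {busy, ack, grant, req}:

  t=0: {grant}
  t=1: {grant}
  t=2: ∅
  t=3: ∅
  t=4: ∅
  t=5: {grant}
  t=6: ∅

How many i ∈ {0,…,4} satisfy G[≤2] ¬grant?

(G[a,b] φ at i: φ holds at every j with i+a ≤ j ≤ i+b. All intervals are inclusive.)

Evaluate at each i in [0,4]:
  i=0: ✗ (fails at j=0)
  i=1: ✗ (fails at j=1)
  i=2: ✓ (all of [2,4])
  i=3: ✗ (fails at j=5)
  i=4: ✗ (fails at j=5)
Positions where it holds: {2} → 1.

1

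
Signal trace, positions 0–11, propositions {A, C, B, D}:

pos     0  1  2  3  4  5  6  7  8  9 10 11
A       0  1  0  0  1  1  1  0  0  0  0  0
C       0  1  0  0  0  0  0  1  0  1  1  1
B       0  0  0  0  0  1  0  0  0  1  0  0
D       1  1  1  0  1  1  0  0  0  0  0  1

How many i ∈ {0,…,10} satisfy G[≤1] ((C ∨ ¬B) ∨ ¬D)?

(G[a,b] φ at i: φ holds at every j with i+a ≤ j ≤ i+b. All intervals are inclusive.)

Evaluate at each i in [0,10]:
  i=0: ✓ (all of [0,1])
  i=1: ✓ (all of [1,2])
  i=2: ✓ (all of [2,3])
  i=3: ✓ (all of [3,4])
  i=4: ✗ (fails at j=5)
  i=5: ✗ (fails at j=5)
  i=6: ✓ (all of [6,7])
  i=7: ✓ (all of [7,8])
  i=8: ✓ (all of [8,9])
  i=9: ✓ (all of [9,10])
  i=10: ✓ (all of [10,11])
Positions where it holds: {0, 1, 2, 3, 6, 7, 8, 9, 10} → 9.

9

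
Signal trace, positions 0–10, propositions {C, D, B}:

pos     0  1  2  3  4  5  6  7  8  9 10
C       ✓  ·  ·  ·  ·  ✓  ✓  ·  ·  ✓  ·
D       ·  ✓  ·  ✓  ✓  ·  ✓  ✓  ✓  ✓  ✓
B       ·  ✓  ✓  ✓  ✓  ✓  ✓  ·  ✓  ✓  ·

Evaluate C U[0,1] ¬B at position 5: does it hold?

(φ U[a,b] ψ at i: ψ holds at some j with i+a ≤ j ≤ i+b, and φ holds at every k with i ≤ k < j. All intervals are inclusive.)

No

Need some j in [5,6] with ¬B, and C at every k in [5,j-1].
  j=5: ¬B false.
  j=6: ¬B false.
No j in the window works → until fails.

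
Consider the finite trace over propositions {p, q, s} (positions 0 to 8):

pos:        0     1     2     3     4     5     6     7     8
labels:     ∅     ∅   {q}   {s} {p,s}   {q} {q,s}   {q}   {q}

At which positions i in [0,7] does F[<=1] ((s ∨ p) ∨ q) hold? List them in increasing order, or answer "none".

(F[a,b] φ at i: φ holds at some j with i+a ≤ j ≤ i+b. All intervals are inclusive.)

1, 2, 3, 4, 5, 6, 7

Evaluate at each i in [0,7]:
  i=0: ✗ (none in [0,1])
  i=1: ✓ (witness j=2)
  i=2: ✓ (witness j=2)
  i=3: ✓ (witness j=3)
  i=4: ✓ (witness j=4)
  i=5: ✓ (witness j=5)
  i=6: ✓ (witness j=6)
  i=7: ✓ (witness j=7)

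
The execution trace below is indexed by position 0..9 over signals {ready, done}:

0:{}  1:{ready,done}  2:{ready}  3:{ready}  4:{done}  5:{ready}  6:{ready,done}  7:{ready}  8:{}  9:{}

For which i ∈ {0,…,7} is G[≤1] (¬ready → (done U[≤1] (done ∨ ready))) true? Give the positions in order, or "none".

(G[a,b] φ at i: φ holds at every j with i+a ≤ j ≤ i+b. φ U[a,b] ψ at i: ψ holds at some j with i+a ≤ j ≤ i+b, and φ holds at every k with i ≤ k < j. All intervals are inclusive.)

1, 2, 3, 4, 5, 6

Evaluate at each i in [0,7]:
  i=0: ✗ (fails at j=0)
  i=1: ✓ (all of [1,2])
  i=2: ✓ (all of [2,3])
  i=3: ✓ (all of [3,4])
  i=4: ✓ (all of [4,5])
  i=5: ✓ (all of [5,6])
  i=6: ✓ (all of [6,7])
  i=7: ✗ (fails at j=8)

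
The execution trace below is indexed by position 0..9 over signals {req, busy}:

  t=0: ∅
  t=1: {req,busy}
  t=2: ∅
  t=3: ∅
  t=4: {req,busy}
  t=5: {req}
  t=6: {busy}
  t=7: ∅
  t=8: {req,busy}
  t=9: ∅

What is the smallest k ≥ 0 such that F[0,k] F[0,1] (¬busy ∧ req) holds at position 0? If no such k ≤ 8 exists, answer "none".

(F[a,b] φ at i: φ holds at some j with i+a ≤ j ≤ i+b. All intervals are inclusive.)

Scan j = 0,1,… for F[0,1] (¬busy ∧ req):
  j=0: fails
  j=1: fails
  j=2: fails
  j=3: fails
  j=4: holds
First hit at j=4, so smallest k = 4-0 = 4.

4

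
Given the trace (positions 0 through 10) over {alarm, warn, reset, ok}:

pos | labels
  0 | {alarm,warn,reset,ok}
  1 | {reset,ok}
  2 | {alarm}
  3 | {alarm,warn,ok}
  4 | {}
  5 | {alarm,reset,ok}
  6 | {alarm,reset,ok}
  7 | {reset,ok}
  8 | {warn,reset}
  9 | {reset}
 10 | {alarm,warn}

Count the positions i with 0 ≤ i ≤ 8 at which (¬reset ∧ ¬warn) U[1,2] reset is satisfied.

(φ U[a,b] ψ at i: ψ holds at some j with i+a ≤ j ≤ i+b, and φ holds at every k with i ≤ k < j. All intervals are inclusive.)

1

Evaluate at each i in [0,8]:
  i=0: ✗ (lhs fails at k=0 before rhs at j=1)
  i=1: ✗ (no rhs in [2,3])
  i=2: ✗ (no rhs in [3,4])
  i=3: ✗ (lhs fails at k=3 before rhs at j=5)
  i=4: ✓ (rhs at j=5; lhs holds on [4,4])
  i=5: ✗ (lhs fails at k=5 before rhs at j=6)
  i=6: ✗ (lhs fails at k=6 before rhs at j=7)
  i=7: ✗ (lhs fails at k=7 before rhs at j=8)
  i=8: ✗ (lhs fails at k=8 before rhs at j=9)
Positions where it holds: {4} → 1.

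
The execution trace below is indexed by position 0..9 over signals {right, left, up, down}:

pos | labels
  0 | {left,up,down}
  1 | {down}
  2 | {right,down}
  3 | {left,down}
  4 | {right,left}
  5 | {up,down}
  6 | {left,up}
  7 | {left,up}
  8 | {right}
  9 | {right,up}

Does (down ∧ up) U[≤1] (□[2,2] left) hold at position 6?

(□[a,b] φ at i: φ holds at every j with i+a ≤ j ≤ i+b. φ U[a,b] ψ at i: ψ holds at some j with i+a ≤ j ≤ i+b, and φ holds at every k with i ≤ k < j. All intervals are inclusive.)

Need some j in [6,7] with □[2,2] left, and (down ∧ up) at every k in [6,j-1].
  j=6: □[2,2] left — fails at 8.
  j=7: □[2,2] left — fails at 9.
No j in the window works → until fails.

No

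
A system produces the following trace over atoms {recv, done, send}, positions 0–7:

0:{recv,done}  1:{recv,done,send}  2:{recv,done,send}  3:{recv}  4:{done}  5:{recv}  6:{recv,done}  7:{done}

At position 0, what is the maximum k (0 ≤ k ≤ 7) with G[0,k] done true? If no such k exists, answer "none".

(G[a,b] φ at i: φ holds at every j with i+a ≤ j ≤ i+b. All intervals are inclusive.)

done must hold from j=0 onward; find where it first fails.
  j=0: holds
  j=1: holds
  j=2: holds
  j=3: fails
Holds on [0,2], so largest k = 2.

2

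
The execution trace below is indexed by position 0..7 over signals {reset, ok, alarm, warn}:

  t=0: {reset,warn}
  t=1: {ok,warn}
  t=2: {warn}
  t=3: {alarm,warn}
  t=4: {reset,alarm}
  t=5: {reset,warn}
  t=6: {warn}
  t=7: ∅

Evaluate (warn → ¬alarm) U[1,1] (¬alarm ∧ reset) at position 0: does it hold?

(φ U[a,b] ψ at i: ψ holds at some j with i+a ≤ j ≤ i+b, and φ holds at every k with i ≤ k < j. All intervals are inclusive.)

Need some j in [1,1] with (¬alarm ∧ reset), and (warn → ¬alarm) at every k in [0,j-1].
  j=1: (¬alarm ∧ reset) false.
No j in the window works → until fails.

No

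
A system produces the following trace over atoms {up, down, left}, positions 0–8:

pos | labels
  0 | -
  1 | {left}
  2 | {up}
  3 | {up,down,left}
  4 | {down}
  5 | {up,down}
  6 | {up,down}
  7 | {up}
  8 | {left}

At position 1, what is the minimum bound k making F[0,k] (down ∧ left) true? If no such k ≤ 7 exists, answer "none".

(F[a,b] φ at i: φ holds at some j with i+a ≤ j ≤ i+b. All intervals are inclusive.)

2

Scan j = 1,2,… for (down ∧ left):
  j=1: fails
  j=2: fails
  j=3: holds
First hit at j=3, so smallest k = 3-1 = 2.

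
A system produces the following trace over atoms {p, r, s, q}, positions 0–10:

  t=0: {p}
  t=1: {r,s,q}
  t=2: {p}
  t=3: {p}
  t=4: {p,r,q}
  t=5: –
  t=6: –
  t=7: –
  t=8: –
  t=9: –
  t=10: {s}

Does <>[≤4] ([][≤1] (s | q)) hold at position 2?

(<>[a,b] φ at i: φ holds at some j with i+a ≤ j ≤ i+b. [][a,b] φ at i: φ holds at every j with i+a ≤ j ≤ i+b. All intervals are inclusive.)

False

Check [][≤1] (s | q) at each j in [2,6]:
  j=2: fails at 2
  j=3: fails at 3
  j=4: fails at 5
  j=5: fails at 5
  j=6: fails at 6
No position in the window satisfies it → formula fails.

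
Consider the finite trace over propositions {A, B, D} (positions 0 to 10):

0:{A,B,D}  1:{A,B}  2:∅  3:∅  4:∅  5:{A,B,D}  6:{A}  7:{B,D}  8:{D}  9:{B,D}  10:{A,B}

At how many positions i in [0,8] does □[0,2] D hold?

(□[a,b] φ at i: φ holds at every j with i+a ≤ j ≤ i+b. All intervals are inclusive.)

Evaluate at each i in [0,8]:
  i=0: ✗ (fails at j=1)
  i=1: ✗ (fails at j=1)
  i=2: ✗ (fails at j=2)
  i=3: ✗ (fails at j=3)
  i=4: ✗ (fails at j=4)
  i=5: ✗ (fails at j=6)
  i=6: ✗ (fails at j=6)
  i=7: ✓ (all of [7,9])
  i=8: ✗ (fails at j=10)
Positions where it holds: {7} → 1.

1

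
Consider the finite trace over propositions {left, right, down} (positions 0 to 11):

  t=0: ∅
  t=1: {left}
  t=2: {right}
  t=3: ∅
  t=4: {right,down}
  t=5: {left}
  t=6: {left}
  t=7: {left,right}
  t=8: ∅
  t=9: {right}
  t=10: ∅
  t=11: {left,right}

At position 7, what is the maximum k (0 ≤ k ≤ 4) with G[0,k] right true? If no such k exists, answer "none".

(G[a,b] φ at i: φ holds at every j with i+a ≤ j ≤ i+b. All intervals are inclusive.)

0

right must hold from j=7 onward; find where it first fails.
  j=7: holds
  j=8: fails
Holds on [7,7], so largest k = 0.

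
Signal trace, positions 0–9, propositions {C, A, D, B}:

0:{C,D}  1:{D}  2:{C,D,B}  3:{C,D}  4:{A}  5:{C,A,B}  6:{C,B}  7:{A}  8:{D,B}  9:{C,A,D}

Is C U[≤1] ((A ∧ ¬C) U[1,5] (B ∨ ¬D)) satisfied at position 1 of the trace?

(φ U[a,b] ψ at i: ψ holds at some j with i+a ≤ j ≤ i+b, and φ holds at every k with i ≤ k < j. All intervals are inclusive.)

Need some j in [1,2] with ((A ∧ ¬C) U[1,5] (B ∨ ¬D)), and C at every k in [1,j-1].
  j=1: ((A ∧ ¬C) U[1,5] (B ∨ ¬D)) — fails.
  j=2: ((A ∧ ¬C) U[1,5] (B ∨ ¬D)) — fails.
No j in the window works → until fails.

No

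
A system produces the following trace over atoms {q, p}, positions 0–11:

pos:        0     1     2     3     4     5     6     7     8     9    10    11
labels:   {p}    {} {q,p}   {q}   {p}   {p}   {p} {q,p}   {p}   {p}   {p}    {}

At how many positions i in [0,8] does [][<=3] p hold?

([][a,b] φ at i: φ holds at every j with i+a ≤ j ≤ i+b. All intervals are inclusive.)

4

Evaluate at each i in [0,8]:
  i=0: ✗ (fails at j=1)
  i=1: ✗ (fails at j=1)
  i=2: ✗ (fails at j=3)
  i=3: ✗ (fails at j=3)
  i=4: ✓ (all of [4,7])
  i=5: ✓ (all of [5,8])
  i=6: ✓ (all of [6,9])
  i=7: ✓ (all of [7,10])
  i=8: ✗ (fails at j=11)
Positions where it holds: {4, 5, 6, 7} → 4.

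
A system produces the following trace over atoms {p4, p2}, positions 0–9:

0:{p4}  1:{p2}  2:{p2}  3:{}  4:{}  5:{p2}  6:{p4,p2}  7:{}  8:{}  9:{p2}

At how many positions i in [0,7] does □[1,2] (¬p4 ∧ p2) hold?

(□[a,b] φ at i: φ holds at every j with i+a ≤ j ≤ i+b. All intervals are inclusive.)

Evaluate at each i in [0,7]:
  i=0: ✓ (all of [1,2])
  i=1: ✗ (fails at j=3)
  i=2: ✗ (fails at j=3)
  i=3: ✗ (fails at j=4)
  i=4: ✗ (fails at j=6)
  i=5: ✗ (fails at j=6)
  i=6: ✗ (fails at j=7)
  i=7: ✗ (fails at j=8)
Positions where it holds: {0} → 1.

1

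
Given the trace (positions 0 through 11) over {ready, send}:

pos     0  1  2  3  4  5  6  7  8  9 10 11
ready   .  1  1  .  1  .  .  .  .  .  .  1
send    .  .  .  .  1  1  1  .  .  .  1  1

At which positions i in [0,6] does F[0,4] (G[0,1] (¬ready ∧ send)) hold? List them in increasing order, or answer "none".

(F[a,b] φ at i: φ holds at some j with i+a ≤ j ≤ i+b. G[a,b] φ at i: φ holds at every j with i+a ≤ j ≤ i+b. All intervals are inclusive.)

Evaluate at each i in [0,6]:
  i=0: ✗ (none in [0,4])
  i=1: ✓ (witness j=5)
  i=2: ✓ (witness j=5)
  i=3: ✓ (witness j=5)
  i=4: ✓ (witness j=5)
  i=5: ✓ (witness j=5)
  i=6: ✗ (none in [6,10])

1, 2, 3, 4, 5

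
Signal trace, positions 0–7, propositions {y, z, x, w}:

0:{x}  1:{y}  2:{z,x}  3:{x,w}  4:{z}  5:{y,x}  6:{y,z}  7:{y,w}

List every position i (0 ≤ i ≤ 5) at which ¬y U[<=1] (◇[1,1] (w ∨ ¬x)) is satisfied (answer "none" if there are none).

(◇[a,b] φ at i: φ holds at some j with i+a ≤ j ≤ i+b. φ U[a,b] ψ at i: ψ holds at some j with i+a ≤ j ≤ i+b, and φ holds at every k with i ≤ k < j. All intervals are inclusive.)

0, 2, 3, 4, 5

Evaluate at each i in [0,5]:
  i=0: ✓ (rhs at j=0)
  i=1: ✗ (lhs fails at k=1 before rhs at j=2)
  i=2: ✓ (rhs at j=2)
  i=3: ✓ (rhs at j=3)
  i=4: ✓ (rhs at j=5; lhs holds on [4,4])
  i=5: ✓ (rhs at j=5)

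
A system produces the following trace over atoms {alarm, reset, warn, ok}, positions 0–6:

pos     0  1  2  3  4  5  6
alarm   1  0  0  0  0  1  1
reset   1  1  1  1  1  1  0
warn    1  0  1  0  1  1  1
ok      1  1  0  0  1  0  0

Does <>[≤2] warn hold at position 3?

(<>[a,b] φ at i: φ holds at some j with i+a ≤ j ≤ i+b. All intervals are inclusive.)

Yes

Check warn at each j in [3,5]:
  j=3: false
  j=4: true
  j=5: true
Found at j=4 → formula holds.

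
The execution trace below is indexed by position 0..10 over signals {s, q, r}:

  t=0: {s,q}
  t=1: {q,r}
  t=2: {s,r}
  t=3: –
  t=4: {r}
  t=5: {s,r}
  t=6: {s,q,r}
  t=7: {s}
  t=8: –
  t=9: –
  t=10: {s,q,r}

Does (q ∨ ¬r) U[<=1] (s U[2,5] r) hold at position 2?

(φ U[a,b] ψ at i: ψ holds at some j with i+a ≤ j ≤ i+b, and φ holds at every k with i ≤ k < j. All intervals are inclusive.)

Need some j in [2,3] with (s U[2,5] r), and (q ∨ ¬r) at every k in [2,j-1].
  j=2: (s U[2,5] r) — fails.
  j=3: (s U[2,5] r) — fails.
No j in the window works → until fails.

No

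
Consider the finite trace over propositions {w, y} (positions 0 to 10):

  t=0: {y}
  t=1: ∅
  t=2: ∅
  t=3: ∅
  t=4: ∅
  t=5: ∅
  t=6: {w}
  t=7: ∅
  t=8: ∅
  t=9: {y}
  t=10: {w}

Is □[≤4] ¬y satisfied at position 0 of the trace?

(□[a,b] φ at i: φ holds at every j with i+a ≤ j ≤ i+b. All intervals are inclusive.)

No

Check ¬y at every j in [0,4]:
  j=0: false
  j=1: true
  j=2: true
  j=3: true
  j=4: true
Fails at j=0 → formula fails.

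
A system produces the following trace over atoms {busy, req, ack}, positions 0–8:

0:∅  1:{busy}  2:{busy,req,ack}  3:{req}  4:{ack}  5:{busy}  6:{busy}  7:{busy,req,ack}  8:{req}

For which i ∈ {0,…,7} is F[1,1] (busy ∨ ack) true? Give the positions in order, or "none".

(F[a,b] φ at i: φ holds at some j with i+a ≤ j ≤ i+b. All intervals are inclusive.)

Evaluate at each i in [0,7]:
  i=0: ✓ (witness j=1)
  i=1: ✓ (witness j=2)
  i=2: ✗ (none in [3,3])
  i=3: ✓ (witness j=4)
  i=4: ✓ (witness j=5)
  i=5: ✓ (witness j=6)
  i=6: ✓ (witness j=7)
  i=7: ✗ (none in [8,8])

0, 1, 3, 4, 5, 6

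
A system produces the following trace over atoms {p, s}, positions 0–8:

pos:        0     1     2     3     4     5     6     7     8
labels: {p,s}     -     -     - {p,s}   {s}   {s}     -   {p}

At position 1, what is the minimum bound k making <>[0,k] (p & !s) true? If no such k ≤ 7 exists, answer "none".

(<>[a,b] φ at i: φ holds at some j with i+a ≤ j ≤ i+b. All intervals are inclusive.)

7

Scan j = 1,2,… for (p & !s):
  j=1: fails
  j=2: fails
  j=3: fails
  j=4: fails
  j=5: fails
  j=6: fails
  j=7: fails
  j=8: holds
First hit at j=8, so smallest k = 8-1 = 7.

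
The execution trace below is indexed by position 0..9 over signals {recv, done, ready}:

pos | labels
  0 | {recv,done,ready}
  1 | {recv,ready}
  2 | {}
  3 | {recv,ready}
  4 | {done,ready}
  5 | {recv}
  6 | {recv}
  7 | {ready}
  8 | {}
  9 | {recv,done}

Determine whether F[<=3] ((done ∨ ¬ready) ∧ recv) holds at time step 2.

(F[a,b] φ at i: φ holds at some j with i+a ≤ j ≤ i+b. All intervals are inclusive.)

Check ((done ∨ ¬ready) ∧ recv) at each j in [2,5]:
  j=2: false
  j=3: false
  j=4: false
  j=5: true
Found at j=5 → formula holds.

True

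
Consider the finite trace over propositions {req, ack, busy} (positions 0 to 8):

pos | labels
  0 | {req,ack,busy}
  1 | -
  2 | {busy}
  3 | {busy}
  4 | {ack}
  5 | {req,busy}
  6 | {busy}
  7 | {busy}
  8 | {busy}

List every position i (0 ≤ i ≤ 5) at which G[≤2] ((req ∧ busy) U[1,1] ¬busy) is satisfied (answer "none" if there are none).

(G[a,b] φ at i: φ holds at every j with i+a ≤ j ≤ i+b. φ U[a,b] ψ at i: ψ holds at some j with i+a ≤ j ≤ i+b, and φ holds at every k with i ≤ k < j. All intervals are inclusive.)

none

Evaluate at each i in [0,5]:
  i=0: ✗ (fails at j=1)
  i=1: ✗ (fails at j=1)
  i=2: ✗ (fails at j=2)
  i=3: ✗ (fails at j=3)
  i=4: ✗ (fails at j=4)
  i=5: ✗ (fails at j=5)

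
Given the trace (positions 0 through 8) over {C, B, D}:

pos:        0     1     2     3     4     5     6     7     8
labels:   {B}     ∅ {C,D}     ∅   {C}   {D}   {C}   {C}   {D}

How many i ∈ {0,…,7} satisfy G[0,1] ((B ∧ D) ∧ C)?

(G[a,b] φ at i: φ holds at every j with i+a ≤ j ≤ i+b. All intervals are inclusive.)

Evaluate at each i in [0,7]:
  i=0: ✗ (fails at j=0)
  i=1: ✗ (fails at j=1)
  i=2: ✗ (fails at j=2)
  i=3: ✗ (fails at j=3)
  i=4: ✗ (fails at j=4)
  i=5: ✗ (fails at j=5)
  i=6: ✗ (fails at j=6)
  i=7: ✗ (fails at j=7)
Positions where it holds: {} → 0.

0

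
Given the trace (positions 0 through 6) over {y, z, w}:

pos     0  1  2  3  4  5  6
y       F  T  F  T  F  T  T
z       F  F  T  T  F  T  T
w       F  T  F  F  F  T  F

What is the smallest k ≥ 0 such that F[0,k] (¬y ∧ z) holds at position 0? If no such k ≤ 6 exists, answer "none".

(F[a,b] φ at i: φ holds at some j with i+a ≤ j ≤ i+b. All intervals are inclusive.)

2

Scan j = 0,1,… for (¬y ∧ z):
  j=0: fails
  j=1: fails
  j=2: holds
First hit at j=2, so smallest k = 2-0 = 2.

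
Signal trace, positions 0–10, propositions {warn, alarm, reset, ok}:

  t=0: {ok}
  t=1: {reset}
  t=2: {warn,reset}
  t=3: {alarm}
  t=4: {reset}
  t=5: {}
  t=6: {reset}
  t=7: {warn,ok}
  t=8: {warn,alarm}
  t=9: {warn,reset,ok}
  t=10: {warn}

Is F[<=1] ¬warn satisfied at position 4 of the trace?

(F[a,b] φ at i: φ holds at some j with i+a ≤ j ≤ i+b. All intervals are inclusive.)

Check ¬warn at each j in [4,5]:
  j=4: true
  j=5: true
Found at j=4 → formula holds.

Yes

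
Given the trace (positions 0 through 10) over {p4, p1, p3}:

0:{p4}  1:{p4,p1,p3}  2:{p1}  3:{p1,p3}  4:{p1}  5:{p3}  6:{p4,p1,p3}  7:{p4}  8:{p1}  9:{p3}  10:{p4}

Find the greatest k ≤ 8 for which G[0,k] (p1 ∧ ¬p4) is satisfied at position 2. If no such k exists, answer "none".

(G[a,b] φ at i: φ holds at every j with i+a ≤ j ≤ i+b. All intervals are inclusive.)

(p1 ∧ ¬p4) must hold from j=2 onward; find where it first fails.
  j=2: holds
  j=3: holds
  j=4: holds
  j=5: fails
Holds on [2,4], so largest k = 2.

2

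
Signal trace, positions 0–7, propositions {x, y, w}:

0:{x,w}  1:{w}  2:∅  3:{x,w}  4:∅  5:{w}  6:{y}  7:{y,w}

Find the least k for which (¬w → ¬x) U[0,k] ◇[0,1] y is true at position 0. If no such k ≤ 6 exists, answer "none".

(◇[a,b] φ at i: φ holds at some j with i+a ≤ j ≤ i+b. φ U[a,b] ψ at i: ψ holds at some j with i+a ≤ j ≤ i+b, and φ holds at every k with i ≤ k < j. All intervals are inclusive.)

Need earliest j ≥ 0 with ◇[0,1] y, and (¬w → ¬x) at every k in [0,j-1].
  j=0: rhs fails.
  j=1: rhs fails.
  j=2: rhs fails.
  j=3: rhs fails.
  j=4: rhs fails.
  j=5: rhs holds; lhs holds on [0,4]. k = 5.

5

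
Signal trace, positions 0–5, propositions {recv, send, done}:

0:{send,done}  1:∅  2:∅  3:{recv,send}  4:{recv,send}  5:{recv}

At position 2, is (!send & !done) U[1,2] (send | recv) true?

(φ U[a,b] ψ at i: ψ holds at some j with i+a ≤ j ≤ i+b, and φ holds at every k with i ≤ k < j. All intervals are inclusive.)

True

Need some j in [3,4] with (send | recv), and (!send & !done) at every k in [2,j-1].
  j=3: (send | recv) holds; (!send & !done) holds at every k in [2,2] → satisfied.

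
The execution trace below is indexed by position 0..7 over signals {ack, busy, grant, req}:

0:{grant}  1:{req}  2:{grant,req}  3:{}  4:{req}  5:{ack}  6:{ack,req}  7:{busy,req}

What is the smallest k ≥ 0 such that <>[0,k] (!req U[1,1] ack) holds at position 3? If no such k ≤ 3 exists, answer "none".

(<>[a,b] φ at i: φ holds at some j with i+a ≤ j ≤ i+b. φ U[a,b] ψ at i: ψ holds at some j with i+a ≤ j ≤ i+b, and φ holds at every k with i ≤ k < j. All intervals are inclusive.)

Scan j = 3,4,… for (!req U[1,1] ack):
  j=3: fails
  j=4: fails
  j=5: holds
First hit at j=5, so smallest k = 5-3 = 2.

2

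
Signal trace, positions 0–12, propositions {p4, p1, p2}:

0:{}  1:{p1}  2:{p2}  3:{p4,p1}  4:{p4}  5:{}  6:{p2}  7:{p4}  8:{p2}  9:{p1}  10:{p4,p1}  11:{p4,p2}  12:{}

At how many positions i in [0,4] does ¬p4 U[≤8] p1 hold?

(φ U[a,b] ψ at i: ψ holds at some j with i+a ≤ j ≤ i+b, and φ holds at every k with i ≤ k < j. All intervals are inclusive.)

Evaluate at each i in [0,4]:
  i=0: ✓ (rhs at j=1; lhs holds on [0,0])
  i=1: ✓ (rhs at j=1)
  i=2: ✓ (rhs at j=3; lhs holds on [2,2])
  i=3: ✓ (rhs at j=3)
  i=4: ✗ (lhs fails at k=4 before rhs at j=9)
Positions where it holds: {0, 1, 2, 3} → 4.

4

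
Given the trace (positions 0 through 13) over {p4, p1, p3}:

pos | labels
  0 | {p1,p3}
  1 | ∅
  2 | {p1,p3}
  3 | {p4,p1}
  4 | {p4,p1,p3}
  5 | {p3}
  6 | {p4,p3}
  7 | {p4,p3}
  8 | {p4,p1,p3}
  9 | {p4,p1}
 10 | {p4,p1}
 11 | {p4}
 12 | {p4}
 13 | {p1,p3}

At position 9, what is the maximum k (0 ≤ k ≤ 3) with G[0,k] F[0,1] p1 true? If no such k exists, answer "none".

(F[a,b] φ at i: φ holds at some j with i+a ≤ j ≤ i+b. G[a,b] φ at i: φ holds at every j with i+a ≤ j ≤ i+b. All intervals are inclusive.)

F[0,1] p1 must hold from j=9 onward; find where it first fails.
  j=9: holds
  j=10: holds
  j=11: fails
Holds on [9,10], so largest k = 1.

1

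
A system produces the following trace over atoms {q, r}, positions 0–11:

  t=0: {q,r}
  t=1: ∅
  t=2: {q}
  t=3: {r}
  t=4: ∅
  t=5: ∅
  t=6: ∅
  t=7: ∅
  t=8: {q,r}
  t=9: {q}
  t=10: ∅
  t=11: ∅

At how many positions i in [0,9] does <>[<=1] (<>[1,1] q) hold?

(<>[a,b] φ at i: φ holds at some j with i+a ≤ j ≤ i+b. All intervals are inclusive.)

5

Evaluate at each i in [0,9]:
  i=0: ✓ (witness j=1)
  i=1: ✓ (witness j=1)
  i=2: ✗ (none in [2,3])
  i=3: ✗ (none in [3,4])
  i=4: ✗ (none in [4,5])
  i=5: ✗ (none in [5,6])
  i=6: ✓ (witness j=7)
  i=7: ✓ (witness j=7)
  i=8: ✓ (witness j=8)
  i=9: ✗ (none in [9,10])
Positions where it holds: {0, 1, 6, 7, 8} → 5.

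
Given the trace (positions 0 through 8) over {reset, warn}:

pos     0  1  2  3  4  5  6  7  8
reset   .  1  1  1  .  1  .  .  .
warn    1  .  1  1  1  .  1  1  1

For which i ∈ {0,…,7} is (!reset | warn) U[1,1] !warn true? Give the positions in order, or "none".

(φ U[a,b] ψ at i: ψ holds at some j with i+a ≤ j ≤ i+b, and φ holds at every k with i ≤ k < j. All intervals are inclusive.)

0, 4

Evaluate at each i in [0,7]:
  i=0: ✓ (rhs at j=1; lhs holds on [0,0])
  i=1: ✗ (no rhs in [2,2])
  i=2: ✗ (no rhs in [3,3])
  i=3: ✗ (no rhs in [4,4])
  i=4: ✓ (rhs at j=5; lhs holds on [4,4])
  i=5: ✗ (no rhs in [6,6])
  i=6: ✗ (no rhs in [7,7])
  i=7: ✗ (no rhs in [8,8])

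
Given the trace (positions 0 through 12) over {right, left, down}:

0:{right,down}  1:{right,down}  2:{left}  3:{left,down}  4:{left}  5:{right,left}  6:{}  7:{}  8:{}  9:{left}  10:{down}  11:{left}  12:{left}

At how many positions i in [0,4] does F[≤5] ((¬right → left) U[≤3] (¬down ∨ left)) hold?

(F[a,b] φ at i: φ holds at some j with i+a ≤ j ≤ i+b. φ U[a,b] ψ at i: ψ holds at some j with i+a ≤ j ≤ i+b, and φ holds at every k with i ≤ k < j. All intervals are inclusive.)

5

Evaluate at each i in [0,4]:
  i=0: ✓ (witness j=0)
  i=1: ✓ (witness j=1)
  i=2: ✓ (witness j=2)
  i=3: ✓ (witness j=3)
  i=4: ✓ (witness j=4)
Positions where it holds: {0, 1, 2, 3, 4} → 5.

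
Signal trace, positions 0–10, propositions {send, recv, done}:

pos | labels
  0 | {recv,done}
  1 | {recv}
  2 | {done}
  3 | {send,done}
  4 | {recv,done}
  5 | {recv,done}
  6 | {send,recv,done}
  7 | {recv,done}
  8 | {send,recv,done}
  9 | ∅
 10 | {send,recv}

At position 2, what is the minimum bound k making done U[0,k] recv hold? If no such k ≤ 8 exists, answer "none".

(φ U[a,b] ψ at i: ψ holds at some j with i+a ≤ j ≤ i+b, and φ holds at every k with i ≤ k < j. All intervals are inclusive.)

Need earliest j ≥ 2 with recv, and done at every k in [2,j-1].
  j=2: rhs fails.
  j=3: rhs fails.
  j=4: rhs holds; lhs holds on [2,3]. k = 2.

2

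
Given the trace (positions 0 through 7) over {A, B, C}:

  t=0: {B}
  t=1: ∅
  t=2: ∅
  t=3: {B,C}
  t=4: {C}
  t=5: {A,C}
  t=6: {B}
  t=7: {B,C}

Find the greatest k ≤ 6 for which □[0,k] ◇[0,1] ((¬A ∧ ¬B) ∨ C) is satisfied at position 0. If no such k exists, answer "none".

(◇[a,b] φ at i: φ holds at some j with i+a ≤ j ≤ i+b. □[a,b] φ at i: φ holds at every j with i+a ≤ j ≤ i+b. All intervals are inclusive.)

◇[0,1] ((¬A ∧ ¬B) ∨ C) must hold from j=0 onward; find where it first fails.
  j=0: holds
  j=1: holds
  j=2: holds
  j=3: holds
  j=4: holds
  j=5: holds
  j=6: holds
Holds through j=6; largest k = 6.

6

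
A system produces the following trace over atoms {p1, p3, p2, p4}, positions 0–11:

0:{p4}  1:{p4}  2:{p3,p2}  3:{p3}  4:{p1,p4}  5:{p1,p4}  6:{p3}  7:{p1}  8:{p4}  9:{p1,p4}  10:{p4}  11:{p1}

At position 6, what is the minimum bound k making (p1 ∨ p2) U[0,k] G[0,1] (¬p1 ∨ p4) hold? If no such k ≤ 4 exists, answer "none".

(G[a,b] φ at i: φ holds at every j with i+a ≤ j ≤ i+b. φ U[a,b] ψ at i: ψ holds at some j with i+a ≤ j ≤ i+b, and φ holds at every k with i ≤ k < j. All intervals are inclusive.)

none

Need earliest j ≥ 6 with G[0,1] (¬p1 ∨ p4), and (p1 ∨ p2) at every k in [6,j-1].
  j=6: rhs fails.
  j=7: rhs fails.
  j=8: rhs holds but lhs fails at k=6.
  j=9: rhs holds but lhs fails at k=6.
  j=10: rhs fails.
No witness within the range → none.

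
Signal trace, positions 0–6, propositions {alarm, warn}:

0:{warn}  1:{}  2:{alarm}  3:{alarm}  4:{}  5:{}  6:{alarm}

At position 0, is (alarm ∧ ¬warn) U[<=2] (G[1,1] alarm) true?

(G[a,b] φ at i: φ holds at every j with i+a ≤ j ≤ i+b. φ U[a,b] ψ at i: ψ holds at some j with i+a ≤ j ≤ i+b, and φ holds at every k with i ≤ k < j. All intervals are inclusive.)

Need some j in [0,2] with G[1,1] alarm, and (alarm ∧ ¬warn) at every k in [0,j-1].
  j=0: G[1,1] alarm — fails at 1.
  j=1: G[1,1] alarm holds, but (alarm ∧ ¬warn) fails at k=0 → not this j.
  j=2: G[1,1] alarm holds, but (alarm ∧ ¬warn) fails at k=0 → not this j.
No j in the window works → until fails.

No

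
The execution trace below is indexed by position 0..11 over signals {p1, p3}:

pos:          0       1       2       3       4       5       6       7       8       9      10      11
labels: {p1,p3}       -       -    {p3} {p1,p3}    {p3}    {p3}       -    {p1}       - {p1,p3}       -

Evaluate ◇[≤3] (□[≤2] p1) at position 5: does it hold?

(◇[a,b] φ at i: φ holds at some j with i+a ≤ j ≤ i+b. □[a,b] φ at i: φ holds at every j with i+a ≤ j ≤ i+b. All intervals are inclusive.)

False

Check □[≤2] p1 at each j in [5,8]:
  j=5: fails at 5
  j=6: fails at 6
  j=7: fails at 7
  j=8: fails at 9
No position in the window satisfies it → formula fails.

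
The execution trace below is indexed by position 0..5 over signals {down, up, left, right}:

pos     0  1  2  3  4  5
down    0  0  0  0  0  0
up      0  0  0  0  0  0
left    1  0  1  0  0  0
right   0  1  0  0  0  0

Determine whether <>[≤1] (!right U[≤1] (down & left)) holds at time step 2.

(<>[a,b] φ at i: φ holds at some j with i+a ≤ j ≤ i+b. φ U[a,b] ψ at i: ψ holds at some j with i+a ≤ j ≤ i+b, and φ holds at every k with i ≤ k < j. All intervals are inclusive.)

Check (!right U[≤1] (down & left)) at each j in [2,3]:
  j=2: fails
  j=3: fails
No position in the window satisfies it → formula fails.

False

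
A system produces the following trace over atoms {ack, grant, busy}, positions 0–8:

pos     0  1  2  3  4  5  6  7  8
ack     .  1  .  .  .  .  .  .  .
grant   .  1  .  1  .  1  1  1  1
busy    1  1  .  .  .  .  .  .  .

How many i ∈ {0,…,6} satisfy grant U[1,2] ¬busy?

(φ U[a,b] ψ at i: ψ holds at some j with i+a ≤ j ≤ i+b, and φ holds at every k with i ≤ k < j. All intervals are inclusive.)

Evaluate at each i in [0,6]:
  i=0: ✗ (lhs fails at k=0 before rhs at j=2)
  i=1: ✓ (rhs at j=2; lhs holds on [1,1])
  i=2: ✗ (lhs fails at k=2 before rhs at j=3)
  i=3: ✓ (rhs at j=4; lhs holds on [3,3])
  i=4: ✗ (lhs fails at k=4 before rhs at j=5)
  i=5: ✓ (rhs at j=6; lhs holds on [5,5])
  i=6: ✓ (rhs at j=7; lhs holds on [6,6])
Positions where it holds: {1, 3, 5, 6} → 4.

4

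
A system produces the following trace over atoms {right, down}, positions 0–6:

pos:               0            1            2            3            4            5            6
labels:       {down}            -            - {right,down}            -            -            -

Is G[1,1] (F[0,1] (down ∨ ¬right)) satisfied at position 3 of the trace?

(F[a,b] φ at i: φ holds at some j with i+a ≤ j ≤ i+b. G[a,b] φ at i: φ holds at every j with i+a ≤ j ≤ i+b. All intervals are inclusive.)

Yes

Check F[0,1] (down ∨ ¬right) at every j in [4,4]:
  j=4: holds (witness at 4)
All positions satisfy it → formula holds.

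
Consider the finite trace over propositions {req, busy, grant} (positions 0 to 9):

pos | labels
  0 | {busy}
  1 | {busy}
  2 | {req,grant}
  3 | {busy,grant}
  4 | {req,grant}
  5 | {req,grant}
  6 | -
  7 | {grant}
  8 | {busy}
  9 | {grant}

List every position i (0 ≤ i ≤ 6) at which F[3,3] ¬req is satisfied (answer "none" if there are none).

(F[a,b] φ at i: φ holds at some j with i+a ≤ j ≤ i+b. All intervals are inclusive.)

0, 3, 4, 5, 6

Evaluate at each i in [0,6]:
  i=0: ✓ (witness j=3)
  i=1: ✗ (none in [4,4])
  i=2: ✗ (none in [5,5])
  i=3: ✓ (witness j=6)
  i=4: ✓ (witness j=7)
  i=5: ✓ (witness j=8)
  i=6: ✓ (witness j=9)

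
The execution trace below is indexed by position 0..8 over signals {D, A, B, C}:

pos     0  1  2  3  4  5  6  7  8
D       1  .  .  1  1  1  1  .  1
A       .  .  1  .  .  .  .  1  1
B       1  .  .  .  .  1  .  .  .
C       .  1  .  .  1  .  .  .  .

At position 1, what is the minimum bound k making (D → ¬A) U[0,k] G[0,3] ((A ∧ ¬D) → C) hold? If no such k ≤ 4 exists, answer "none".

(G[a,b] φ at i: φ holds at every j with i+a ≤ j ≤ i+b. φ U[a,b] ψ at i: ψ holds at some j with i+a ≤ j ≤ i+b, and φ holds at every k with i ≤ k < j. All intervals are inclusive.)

2

Need earliest j ≥ 1 with G[0,3] ((A ∧ ¬D) → C), and (D → ¬A) at every k in [1,j-1].
  j=1: rhs fails.
  j=2: rhs fails.
  j=3: rhs holds; lhs holds on [1,2]. k = 2.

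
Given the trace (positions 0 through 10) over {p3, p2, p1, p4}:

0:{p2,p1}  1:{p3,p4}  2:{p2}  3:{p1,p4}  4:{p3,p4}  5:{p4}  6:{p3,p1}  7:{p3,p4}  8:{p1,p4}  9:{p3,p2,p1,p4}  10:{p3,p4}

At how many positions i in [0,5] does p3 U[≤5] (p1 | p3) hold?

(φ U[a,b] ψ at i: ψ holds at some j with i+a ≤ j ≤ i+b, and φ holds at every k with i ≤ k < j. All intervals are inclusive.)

Evaluate at each i in [0,5]:
  i=0: ✓ (rhs at j=0)
  i=1: ✓ (rhs at j=1)
  i=2: ✗ (lhs fails at k=2 before rhs at j=3)
  i=3: ✓ (rhs at j=3)
  i=4: ✓ (rhs at j=4)
  i=5: ✗ (lhs fails at k=5 before rhs at j=6)
Positions where it holds: {0, 1, 3, 4} → 4.

4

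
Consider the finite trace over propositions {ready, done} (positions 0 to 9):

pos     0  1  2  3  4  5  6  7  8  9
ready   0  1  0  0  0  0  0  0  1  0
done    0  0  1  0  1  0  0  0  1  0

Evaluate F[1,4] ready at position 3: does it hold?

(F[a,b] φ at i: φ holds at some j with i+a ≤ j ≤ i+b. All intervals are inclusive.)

False

Check ready at each j in [4,7]:
  j=4: false
  j=5: false
  j=6: false
  j=7: false
No position in the window satisfies it → formula fails.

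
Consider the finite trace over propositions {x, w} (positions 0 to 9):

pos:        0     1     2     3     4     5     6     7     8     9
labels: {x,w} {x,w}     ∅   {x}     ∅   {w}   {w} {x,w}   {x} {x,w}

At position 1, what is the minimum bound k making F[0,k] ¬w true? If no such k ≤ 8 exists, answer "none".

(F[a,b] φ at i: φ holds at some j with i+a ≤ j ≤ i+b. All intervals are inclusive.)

Scan j = 1,2,… for ¬w:
  j=1: fails
  j=2: holds
First hit at j=2, so smallest k = 2-1 = 1.

1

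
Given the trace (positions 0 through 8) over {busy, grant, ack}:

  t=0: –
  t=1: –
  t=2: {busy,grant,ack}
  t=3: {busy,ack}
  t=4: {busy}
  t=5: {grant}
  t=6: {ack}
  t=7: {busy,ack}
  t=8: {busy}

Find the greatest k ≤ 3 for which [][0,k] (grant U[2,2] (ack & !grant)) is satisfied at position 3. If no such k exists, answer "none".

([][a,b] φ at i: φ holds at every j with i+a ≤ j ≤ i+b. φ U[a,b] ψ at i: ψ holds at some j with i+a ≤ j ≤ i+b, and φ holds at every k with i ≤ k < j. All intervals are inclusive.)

none

(grant U[2,2] (ack & !grant)) must hold from j=3 onward; find where it first fails.
  j=3: fails → no k works.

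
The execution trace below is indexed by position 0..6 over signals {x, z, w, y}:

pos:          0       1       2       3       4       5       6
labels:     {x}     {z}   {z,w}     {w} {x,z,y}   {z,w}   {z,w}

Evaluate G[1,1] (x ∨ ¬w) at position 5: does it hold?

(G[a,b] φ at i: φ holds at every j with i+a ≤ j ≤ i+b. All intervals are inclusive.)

False

Check (x ∨ ¬w) at every j in [6,6]:
  j=6: false
Fails at j=6 → formula fails.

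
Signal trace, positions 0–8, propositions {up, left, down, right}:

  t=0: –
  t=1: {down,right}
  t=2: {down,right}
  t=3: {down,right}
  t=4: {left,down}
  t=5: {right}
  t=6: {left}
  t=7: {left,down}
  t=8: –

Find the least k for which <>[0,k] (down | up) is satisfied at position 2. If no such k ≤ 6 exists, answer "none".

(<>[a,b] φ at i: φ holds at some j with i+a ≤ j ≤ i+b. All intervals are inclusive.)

0

Scan j = 2,3,… for (down | up):
  j=2: holds
First hit at j=2, so smallest k = 2-2 = 0.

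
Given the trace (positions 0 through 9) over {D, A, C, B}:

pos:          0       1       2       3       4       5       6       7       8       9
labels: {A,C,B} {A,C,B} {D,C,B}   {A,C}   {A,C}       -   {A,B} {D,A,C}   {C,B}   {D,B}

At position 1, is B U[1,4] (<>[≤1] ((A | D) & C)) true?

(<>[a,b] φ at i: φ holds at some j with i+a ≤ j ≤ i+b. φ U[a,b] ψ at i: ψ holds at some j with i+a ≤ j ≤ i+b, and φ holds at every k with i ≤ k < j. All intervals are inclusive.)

Need some j in [2,5] with <>[≤1] ((A | D) & C), and B at every k in [1,j-1].
  j=2: <>[≤1] ((A | D) & C) holds; B holds at every k in [1,1] → satisfied.

Holds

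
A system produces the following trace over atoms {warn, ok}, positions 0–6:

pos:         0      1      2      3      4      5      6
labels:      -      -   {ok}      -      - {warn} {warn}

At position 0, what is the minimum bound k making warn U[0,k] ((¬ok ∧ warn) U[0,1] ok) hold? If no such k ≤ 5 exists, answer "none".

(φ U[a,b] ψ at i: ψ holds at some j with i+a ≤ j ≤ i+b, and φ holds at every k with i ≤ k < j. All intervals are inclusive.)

none

Need earliest j ≥ 0 with ((¬ok ∧ warn) U[0,1] ok), and warn at every k in [0,j-1].
  j=0: rhs fails.
  j=1: rhs fails.
  j=2: rhs holds but lhs fails at k=0.
  j=3: rhs fails.
  j=4: rhs fails.
  j=5: rhs fails.
No witness within the range → none.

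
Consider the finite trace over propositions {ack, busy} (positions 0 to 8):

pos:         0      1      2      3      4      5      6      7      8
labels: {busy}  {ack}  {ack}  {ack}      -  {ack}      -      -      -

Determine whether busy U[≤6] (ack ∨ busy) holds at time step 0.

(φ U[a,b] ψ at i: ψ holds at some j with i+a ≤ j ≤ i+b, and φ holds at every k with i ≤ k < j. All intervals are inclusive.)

Need some j in [0,6] with (ack ∨ busy), and busy at every k in [0,j-1].
  j=0: (ack ∨ busy) holds; no prefix to check → satisfied.

Yes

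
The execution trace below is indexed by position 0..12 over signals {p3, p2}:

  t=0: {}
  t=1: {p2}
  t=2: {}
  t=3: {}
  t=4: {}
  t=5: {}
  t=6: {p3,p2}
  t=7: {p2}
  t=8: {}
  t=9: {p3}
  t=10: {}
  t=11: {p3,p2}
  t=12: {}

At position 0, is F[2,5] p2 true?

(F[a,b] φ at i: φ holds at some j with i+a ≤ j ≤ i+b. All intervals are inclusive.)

False

Check p2 at each j in [2,5]:
  j=2: false
  j=3: false
  j=4: false
  j=5: false
No position in the window satisfies it → formula fails.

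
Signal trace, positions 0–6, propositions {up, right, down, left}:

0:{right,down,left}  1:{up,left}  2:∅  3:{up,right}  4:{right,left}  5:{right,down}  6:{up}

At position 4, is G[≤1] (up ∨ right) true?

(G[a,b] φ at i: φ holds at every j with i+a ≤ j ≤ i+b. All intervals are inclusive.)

True

Check (up ∨ right) at every j in [4,5]:
  j=4: true
  j=5: true
All positions satisfy it → formula holds.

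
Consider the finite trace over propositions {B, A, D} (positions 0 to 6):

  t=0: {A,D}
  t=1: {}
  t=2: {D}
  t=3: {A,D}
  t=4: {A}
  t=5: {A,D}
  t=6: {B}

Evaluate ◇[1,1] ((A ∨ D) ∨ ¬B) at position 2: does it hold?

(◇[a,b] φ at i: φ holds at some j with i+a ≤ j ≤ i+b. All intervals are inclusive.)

Check ((A ∨ D) ∨ ¬B) at each j in [3,3]:
  j=3: true
Found at j=3 → formula holds.

True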